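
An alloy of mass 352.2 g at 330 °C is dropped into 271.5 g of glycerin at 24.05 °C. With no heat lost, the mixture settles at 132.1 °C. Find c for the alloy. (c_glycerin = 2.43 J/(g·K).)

c ≈ 1.02 J/(g·K)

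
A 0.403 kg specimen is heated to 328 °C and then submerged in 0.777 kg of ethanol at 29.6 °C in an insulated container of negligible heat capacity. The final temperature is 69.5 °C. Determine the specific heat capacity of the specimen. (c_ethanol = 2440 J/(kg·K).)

c ≈ 726 J/(kg·K)

Heat lost by the specimen = heat gained by the ethanol:
0.403×c×(328 − 69.5) = 0.777×2440×(69.5 − 29.6)
104.18 c = 75646  ⇒  c ≈ 726.1 J/(kg·K)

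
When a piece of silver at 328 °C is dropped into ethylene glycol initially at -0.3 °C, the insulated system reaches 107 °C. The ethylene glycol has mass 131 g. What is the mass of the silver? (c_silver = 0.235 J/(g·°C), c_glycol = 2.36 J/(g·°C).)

m ≈ 639 g

Energy conservation, ΣQ = 0:
m×0.235×(107 − 328) + 131×2.36×(107 − (-0.3)) = 0
-51.93 m = -33173
m = -33173/-51.93 ≈ 638.7 g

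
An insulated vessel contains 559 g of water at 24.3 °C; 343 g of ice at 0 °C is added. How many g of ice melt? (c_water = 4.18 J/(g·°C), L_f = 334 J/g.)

m_melted ≈ 170 g

Heat available from the water dropping to 0 °C: 559·4.18·24.3 = 56780 J.
Fully melting the ice requires m_ice L_f = 343·334 = 114562 J.
That's not enough to melt it all — equilibrium is at 0 °C with ice remaining.
Mass melted = 56780/334 ≈ 170 g.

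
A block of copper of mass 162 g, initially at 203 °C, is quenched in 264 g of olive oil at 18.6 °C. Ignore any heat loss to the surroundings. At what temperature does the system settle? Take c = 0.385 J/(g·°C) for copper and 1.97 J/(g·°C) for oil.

T_f ≈ 38.3 °C

Net heat exchanged in the isolated system is zero:
162*0.385*(T − 203) + 264*1.97*(T − 18.6) = 0
(62.37 + 520.08) T = 62.37*203 + 520.08*18.6
T = 22335 / 582.45 = 38.3 °C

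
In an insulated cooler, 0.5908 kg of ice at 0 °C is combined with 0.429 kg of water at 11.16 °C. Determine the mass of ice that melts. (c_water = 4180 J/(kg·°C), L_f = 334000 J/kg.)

Water can give up m c ΔT = 0.429×4180×11.16 = 20012 J before reaching 0 °C.
Fully melting the ice requires m_ice L_f = 0.5908×334000 = 197327 J.
That's not enough to melt it all — equilibrium is at 0 °C with ice remaining.
Mass melted = 20012/334000 ≈ 0.05992 kg.

m_melted ≈ 0.0599 kg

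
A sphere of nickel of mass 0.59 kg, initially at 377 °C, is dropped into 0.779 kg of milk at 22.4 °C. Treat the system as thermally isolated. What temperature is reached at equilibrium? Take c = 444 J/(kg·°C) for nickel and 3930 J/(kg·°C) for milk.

|Q_nickel| = |Q_milk|:
0.59·444·(377 − T) = 0.779·3930·(T − 22.4)
261.96(377 − T) = 3061.5(T − 22.4)
3323.4 T = 167336  ⇒  T ≈ 50.35 °C

T_f ≈ 50.4 °C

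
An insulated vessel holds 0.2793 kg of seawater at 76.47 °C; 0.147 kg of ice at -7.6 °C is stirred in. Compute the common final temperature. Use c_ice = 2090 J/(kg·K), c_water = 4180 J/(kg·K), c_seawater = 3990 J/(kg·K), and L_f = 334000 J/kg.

Let T be the final temperature. ΣQ_i = 0:
ice -7.6→0 °C: 0.147×2090×7.6 = 2334.9
  fusion: m_ice L_f = 0.147×334000 = 49098
  meltwater 0→T: 0.147×4180×T = 614.46 T
  seawater: 1114.4(T − 76.47)
1728.9 T = 85219 − 51433 = 33786
T ≈ 19.54 °C (positive, so assuming full melt was valid).

T_f ≈ 19.5 °C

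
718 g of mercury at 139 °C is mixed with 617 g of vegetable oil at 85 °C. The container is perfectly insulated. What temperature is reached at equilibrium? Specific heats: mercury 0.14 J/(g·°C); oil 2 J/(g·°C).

With ΣQ=0 the equilibrium temperature is the m·c-weighted mean:
T_f = (100.52×139 + 1234×85) / (100.52 + 1234)
    = 118862 / 1334.5 ≈ 89.07 °C

T_f ≈ 89.1 °C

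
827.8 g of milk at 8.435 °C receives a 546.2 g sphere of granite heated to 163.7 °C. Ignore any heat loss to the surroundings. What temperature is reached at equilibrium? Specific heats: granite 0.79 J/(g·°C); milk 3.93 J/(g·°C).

Net heat exchanged in the isolated system is zero:
546.2·0.79·(T − 163.7) + 827.8·3.93·(T − 8.435) = 0
431.5(T − 163.7) + 3253.3(T − 8.435) = 0
(431.5 + 3253.3) T = 431.5·163.7 + 3253.3·8.435
T ≈ 26.62 °C

T_f ≈ 26.6 °C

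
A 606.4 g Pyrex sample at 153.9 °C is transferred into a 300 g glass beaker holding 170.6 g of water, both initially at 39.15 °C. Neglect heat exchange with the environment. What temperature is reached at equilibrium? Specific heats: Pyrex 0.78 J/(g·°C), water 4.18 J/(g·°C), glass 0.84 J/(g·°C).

T_f ≈ 76.9 °C

Setting the total heat transfer to zero:
606.4*0.78*(T − 153.9) + 170.6*4.18*(T − 39.15) + 300*0.84*(T − 39.15) = 0
472.99(T − 153.9) + 713.11(T − 39.15) + 252(T − 39.15) = 0
1438.1 T = 110577
T = 110577/1438.1 ≈ 76.89 °C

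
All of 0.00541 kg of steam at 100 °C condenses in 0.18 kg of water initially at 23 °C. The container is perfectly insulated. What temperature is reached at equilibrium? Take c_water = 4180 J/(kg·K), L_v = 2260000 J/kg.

T_f ≈ 41.0 °C

Energy balance with sensible and latent terms:
condense steam: −0.00541·2260000 = −12227; condensate cools 100→T: 0.00541·4180·(T − 100) = 22.61(T − 100); water warms: 0.18·4180·(T − 23) = 752.4(T − 23)
775.01 T = 12227 + 2261.4 + 17305 = 31793
T ≈ 41.02 °C (< 100 °C, so full condensation is consistent).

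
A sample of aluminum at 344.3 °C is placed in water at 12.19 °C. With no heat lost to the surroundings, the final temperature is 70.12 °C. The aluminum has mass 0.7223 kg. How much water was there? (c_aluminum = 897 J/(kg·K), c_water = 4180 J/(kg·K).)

m ≈ 0.734 kg

Setting the total heat transfer to zero:
0.7223·897·(70.12 − 344.3) + m·4180·(70.12 − 12.19) = 0
242147 m = 177642
m = 177642/242147 ≈ 0.7336 kg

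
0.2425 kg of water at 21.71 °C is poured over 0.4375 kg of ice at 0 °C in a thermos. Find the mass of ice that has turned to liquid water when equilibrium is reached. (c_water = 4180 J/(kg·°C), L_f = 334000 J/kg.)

Heat available from the water dropping to 0 °C: 0.2425·4180·21.71 = 22006 J.
To melt every bit of ice: 0.4375·334000 = 146125 J.
Since 22006 < 146125 J, not all the ice melts; equilibrium is at 0 °C.
m_melted·334000 = 22006  ⇒  m_melted ≈ 0.06589 kg.

m_melted ≈ 0.0659 kg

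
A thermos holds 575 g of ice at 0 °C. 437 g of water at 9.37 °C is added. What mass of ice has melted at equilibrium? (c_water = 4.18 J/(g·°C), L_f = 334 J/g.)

Cooling the water to 0 °C releases 437×4.18×9.37 = 17116 J.
To melt every bit of ice: 575×334 = 192050 J.
Since 17116 < 192050 J, not all the ice melts; equilibrium is at 0 °C.
m_melted×334 = 17116  ⇒  m_melted ≈ 51.24 g.

m_melted ≈ 51.2 g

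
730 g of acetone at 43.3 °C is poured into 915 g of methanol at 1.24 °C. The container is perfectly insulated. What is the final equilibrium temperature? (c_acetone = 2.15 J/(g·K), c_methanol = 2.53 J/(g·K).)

T_f ≈ 18.2 °C

Let T be the final temperature. ΣQ_i = 0:
730*2.15*(T − 43.3) + 915*2.53*(T − 1.24) = 0
1569.5(T − 43.3) + 2314.9(T − 1.24) = 0
3884.4 T = 70830
T = 70830 / 3884.4 = 18.2 °C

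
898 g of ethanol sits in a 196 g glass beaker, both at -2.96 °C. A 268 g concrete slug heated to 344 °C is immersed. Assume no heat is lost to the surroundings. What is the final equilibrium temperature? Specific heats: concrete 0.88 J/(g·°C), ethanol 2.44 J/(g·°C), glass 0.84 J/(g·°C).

T_f ≈ 28.6 °C

With ΣQ=0 the equilibrium temperature is the m·c-weighted mean:
T_f = (235.84×344 + 2191.1×(-2.96) + 164.64×(-2.96)) / (235.84 + 2191.1 + 164.64)
    = 74156 / 2591.6 ≈ 28.61 °C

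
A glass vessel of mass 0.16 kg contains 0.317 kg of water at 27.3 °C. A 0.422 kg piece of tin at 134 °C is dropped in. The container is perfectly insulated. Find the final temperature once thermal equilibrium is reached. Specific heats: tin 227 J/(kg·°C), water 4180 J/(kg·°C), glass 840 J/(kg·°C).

T_f ≈ 33.9 °C

With ΣQ=0 the equilibrium temperature is the m·c-weighted mean:
T_f = (95.79*134 + 1325.1*27.3 + 134.4*27.3) / (95.79 + 1325.1 + 134.4)
    = 52680 / 1555.3 ≈ 33.87 °C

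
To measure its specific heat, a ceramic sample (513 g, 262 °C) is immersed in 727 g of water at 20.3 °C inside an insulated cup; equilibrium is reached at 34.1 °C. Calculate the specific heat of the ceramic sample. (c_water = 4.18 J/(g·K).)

c ≈ 0.359 J/(g·K)

Heat lost by the ceramic sample = heat gained by the water:
513·c·(262 − 34.1) = 727·4.18·(34.1 − 20.3)
116913 c = 41936  ⇒  c ≈ 0.3587 J/(g·K)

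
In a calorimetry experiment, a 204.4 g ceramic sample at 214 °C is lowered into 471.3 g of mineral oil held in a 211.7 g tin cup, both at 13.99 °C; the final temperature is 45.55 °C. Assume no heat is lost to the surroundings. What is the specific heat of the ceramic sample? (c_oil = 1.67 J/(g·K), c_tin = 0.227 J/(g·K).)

Taking heat into each body as positive, Σ m c ΔT = 0:
204.4×c×(45.55 − 214) + 471.3×1.67×(45.55 − 13.99) + 211.7×0.227×(45.55 − 13.99) = 0
-34431 c = -26357
c = -26357/-34431 ≈ 0.7655 J/(g·K)

c ≈ 0.765 J/(g·K)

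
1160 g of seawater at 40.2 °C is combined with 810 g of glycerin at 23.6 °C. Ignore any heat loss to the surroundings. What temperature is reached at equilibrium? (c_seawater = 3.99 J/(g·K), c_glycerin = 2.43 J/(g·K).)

T_f ≈ 35.2 °C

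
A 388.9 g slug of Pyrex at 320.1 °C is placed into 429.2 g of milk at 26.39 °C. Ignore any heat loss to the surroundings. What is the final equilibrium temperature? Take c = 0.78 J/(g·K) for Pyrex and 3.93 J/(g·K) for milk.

T_f ≈ 71.2 °C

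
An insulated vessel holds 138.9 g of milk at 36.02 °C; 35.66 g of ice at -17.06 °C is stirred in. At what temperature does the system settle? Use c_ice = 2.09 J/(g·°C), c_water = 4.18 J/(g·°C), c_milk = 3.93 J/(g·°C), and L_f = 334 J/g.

T_f ≈ 9.3 °C

Let T be the final temperature. ΣQ_i = 0:
warm ice to 0 °C: 35.66·2.09·(0 − (-17.06)) = 1271.5
  fusion: m_ice L_f = 35.66·334 = 11910
  meltwater 0→T: 35.66·4.18·T = 149.06 T
  milk: 545.88(T − 36.02)
694.94 T = 19662 − 13182 = 6480.6
T ≈ 9.33 °C (positive, so assuming full melt was valid).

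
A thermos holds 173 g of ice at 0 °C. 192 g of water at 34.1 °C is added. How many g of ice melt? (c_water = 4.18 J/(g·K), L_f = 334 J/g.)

Water can give up m c ΔT = 192·4.18·34.1 = 27367 J before reaching 0 °C.
To melt every bit of ice: 173·334 = 57782 J.
27367 J < 57782 J, so only part of the ice melts and the system sits at 0 °C.
Mass melted = 27367/334 ≈ 81.94 g.

m_melted ≈ 81.9 g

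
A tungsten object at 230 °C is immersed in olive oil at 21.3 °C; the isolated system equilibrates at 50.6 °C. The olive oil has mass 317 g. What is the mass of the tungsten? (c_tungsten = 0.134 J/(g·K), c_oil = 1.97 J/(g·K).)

m ≈ 761 g

Conservation of energy gives ΣQ = 0:
m·0.134·(50.6 − 230) + 317·1.97·(50.6 − 21.3) = 0
-24.04 m = -18298
m = -18298/-24.04 ≈ 761.1 g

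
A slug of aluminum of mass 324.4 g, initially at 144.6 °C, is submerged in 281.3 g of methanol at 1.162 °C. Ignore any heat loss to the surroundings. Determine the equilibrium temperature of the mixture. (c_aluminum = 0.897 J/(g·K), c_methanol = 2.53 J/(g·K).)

T_f ≈ 42.8 °C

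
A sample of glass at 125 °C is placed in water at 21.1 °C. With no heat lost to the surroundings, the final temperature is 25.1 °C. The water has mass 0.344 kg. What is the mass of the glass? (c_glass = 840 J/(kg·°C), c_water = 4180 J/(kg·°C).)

m ≈ 0.0685 kg

Let T be the final temperature. ΣQ_i = 0:
m·840·(25.1 − 125) + 0.344·4180·(25.1 − 21.1) = 0
-83916 m = -5751.7
m = -5751.7/-83916 ≈ 0.06854 kg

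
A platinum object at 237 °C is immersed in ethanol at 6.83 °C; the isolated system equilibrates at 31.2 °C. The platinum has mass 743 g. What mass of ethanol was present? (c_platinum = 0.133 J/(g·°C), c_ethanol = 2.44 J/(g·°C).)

m ≈ 342 g

Heat lost by the platinum = heat gained by the ethanol:
743·0.133·(237 − 31.2) = m·2.44·(31.2 − 6.83)
59.46 m = 20337  ⇒  m ≈ 342 g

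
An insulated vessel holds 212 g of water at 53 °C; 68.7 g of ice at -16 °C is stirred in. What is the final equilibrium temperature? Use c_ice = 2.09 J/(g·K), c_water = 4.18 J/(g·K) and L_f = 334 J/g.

Conservation of energy gives ΣQ = 0:
warm ice to 0 °C: 68.7·2.09·(0 − (-16)) = 2297.3; melt ice: 68.7·334 = 22946; warm the meltwater: 287.17 T; water: 886.16(T − 53)
1173.3 T = 46966 − 25243 = 21723
T ≈ 18.51 °C. Since T > 0 °C, the all-ice-melts assumption holds.

T_f ≈ 18.5 °C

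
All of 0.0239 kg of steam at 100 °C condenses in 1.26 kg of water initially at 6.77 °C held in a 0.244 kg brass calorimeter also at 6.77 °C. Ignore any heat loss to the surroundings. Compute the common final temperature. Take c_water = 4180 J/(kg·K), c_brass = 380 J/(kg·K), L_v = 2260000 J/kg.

T_f ≈ 18.4 °C

Energy conservation, ΣQ = 0:
latent heat released on condensation: 0.0239×2260000 = 54014
  condensate cools 100→T: 0.0239×4180×(T − 100) = 99.9(T − 100)
  water warms: 1.26×4180×(T − 6.77) = 5266.8(T − 6.77)
  cup: 92.72(T − 6.77)
5459.4 T = 54014 + 9990.2 + 36284 = 100288
T ≈ 18.37 °C, under the boiling point, so the assumption holds.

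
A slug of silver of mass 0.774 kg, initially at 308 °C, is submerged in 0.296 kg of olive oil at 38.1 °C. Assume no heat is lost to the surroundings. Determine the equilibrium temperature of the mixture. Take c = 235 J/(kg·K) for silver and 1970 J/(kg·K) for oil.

T_f is the heat-capacity-weighted average of the initial temperatures:
T_f = (181.89×308 + 583.12×38.1) / (181.89 + 583.12)
    = 78239 / 765.01 ≈ 102.27 °C

T_f ≈ 102.3 °C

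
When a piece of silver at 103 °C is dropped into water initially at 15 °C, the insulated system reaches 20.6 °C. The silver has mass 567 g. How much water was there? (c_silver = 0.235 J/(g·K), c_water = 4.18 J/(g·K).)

Setting the total heat transfer to zero:
567·0.235·(20.6 − 103) + m·4.18·(20.6 − 15) = 0
23.41 m = 10979
m = 10979/23.41 ≈ 469 g

m ≈ 469 g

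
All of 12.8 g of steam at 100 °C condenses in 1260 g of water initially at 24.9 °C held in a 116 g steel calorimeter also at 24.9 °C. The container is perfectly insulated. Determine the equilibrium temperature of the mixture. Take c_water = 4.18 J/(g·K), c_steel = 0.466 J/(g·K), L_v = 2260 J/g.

Energy conservation, ΣQ = 0:
steam→water at 100 °C releases m L_v = 12.8·2260 = 28928
  condensate cools 100→T: 12.8·4.18·(T − 100) = 53.5(T − 100)
  original water: 5266.8(T − 24.9)
  steel cup: 116·0.466·(T − 24.9) = 54.06(T − 24.9)
5374.4 T = 28928 + 5350.4 + 132489 = 166768
T ≈ 31.03 °C (< 100 °C, so full condensation is consistent).

T_f ≈ 31.0 °C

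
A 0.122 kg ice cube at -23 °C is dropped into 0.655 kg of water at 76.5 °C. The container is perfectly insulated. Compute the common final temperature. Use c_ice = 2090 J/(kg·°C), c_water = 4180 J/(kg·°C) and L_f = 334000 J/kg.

T_f ≈ 50.1 °C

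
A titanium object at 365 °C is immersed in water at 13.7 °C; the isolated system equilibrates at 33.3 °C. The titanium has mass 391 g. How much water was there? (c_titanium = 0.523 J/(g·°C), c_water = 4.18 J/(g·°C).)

Conservation of energy gives ΣQ = 0:
391·0.523·(33.3 − 365) + m·4.18·(33.3 − 13.7) = 0
81.93 m = 67830
m = 67830/81.93 ≈ 827.9 g

m ≈ 828 g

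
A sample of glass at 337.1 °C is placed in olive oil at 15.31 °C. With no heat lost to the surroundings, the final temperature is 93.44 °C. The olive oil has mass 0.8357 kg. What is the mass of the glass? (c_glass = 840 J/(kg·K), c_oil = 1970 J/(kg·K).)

m ≈ 0.628 kg

Let T be the final temperature. ΣQ_i = 0:
m·840·(93.44 − 337.1) + 0.8357·1970·(93.44 − 15.31) = 0
-204674 m = -128628
m = -128628/-204674 ≈ 0.6285 kg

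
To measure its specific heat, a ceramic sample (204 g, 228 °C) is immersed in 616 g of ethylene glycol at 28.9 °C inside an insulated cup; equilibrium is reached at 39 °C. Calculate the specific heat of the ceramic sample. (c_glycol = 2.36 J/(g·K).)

c ≈ 0.381 J/(g·K)

Setting the total heat transfer to zero:
204·c·(39 − 228) + 616·2.36·(39 − 28.9) = 0
-38556 c = -14683
c = -14683/-38556 ≈ 0.3808 J/(g·K)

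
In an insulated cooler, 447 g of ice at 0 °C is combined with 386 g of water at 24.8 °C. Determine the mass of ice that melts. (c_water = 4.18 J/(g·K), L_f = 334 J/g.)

m_melted ≈ 120 g

Cooling the water to 0 °C releases 386·4.18·24.8 = 40014 J.
To melt every bit of ice: 447·334 = 149298 J.
That's not enough to melt it all — equilibrium is at 0 °C with ice remaining.
m_melt = 40014 / L_f = 119.8 g.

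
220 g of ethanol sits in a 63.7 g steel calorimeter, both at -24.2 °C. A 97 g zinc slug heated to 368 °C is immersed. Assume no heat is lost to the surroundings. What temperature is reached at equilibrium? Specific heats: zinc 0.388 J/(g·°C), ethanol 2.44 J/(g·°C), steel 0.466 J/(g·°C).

Heat gained plus heat lost sum to zero:
97×0.388×(T − 368) + 220×2.44×(T − (-24.2)) + 63.7×0.466×(T − (-24.2)) = 0
37.64(T − 368) + 536.8(T − (-24.2)) + 29.68(T − (-24.2)) = 0
(37.64 + 536.8 + 29.68) T = 37.64×368 + 536.8×(-24.2) + 29.68×(-24.2)
T ≈ 0.23 °C

T_f ≈ 0.2 °C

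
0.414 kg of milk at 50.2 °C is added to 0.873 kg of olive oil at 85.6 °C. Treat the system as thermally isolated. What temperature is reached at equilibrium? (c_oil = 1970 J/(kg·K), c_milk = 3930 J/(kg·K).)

Heat gained plus heat lost sum to zero:
0.873×1970×(T − 85.6) + 0.414×3930×(T − 50.2) = 0
(1719.8 + 1627) T = 1719.8×85.6 + 1627×50.2
T = 228892/3346.8 ≈ 68.39 °C

T_f ≈ 68.4 °C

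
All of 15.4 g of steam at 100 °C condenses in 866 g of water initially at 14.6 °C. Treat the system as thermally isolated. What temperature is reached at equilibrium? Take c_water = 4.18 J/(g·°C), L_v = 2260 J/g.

Net heat exchanged in the isolated system is zero:
latent heat released on condensation: 15.4×2260 = 34804; condensate cools 100→T: 15.4×4.18×(T − 100) = 64.37(T − 100); original water: 3619.9(T − 14.6)
3684.3 T = 34804 + 6437.2 + 52850 = 94091
T ≈ 25.54 °C, under the boiling point, so the assumption holds.

T_f ≈ 25.5 °C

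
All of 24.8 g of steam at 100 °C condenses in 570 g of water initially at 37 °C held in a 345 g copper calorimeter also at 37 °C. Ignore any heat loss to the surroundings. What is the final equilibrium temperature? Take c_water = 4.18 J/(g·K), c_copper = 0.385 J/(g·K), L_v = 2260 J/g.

Setting the total heat transfer to zero:
steam→water at 100 °C releases m L_v = 24.8×2260 = 56048
  condensate cools 100→T: 24.8×4.18×(T − 100) = 103.66(T − 100)
  water warms: 570×4.18×(T − 37) = 2382.6(T − 37)
  copper cup: 345×0.385×(T − 37) = 132.83(T − 37)
2619.1 T = 56048 + 10366 + 93071 = 159485
T ≈ 60.89 °C — below 100 °C, confirming all the steam condensed.

T_f ≈ 60.9 °C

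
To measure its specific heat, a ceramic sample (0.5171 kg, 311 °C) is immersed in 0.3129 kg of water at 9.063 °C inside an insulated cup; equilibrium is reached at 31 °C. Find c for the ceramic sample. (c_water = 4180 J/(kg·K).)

c ≈ 198 J/(kg·K)

Heat lost by the ceramic sample = heat gained by the water:
0.5171×c×(311 − 31) = 0.3129×4180×(31 − 9.063)
144.79 c = 28692  ⇒  c ≈ 198.2 J/(kg·K)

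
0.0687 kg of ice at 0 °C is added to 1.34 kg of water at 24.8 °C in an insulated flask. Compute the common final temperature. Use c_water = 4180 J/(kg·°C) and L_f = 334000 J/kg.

T_f ≈ 19.7 °C

Let T be the final temperature. ΣQ_i = 0:
fusion: m_ice L_f = 0.0687×334000 = 22946; warm the meltwater: 287.17 T; water: 5601.2(T − 24.8)
5888.4 T = 138910 − 22946 = 115964
T ≈ 19.69 °C. Since T > 0 °C, the all-ice-melts assumption holds.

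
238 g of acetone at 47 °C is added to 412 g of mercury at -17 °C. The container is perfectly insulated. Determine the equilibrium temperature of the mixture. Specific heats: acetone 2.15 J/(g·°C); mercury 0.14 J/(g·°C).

T_f ≈ 40.5 °C

T_f = Σ m_i c_i T_i / Σ m_i c_i:
T_f = (511.7×47 + 57.68×(-17)) / (511.7 + 57.68)
    = 23069 / 569.38 ≈ 40.52 °C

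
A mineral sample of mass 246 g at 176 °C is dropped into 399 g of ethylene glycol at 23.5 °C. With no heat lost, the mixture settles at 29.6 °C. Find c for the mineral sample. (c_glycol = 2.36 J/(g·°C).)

Heat lost by the mineral sample = heat gained by the glycol:
246·c·(176 − 29.6) = 399·2.36·(29.6 − 23.5)
36014 c = 5744  ⇒  c ≈ 0.1595 J/(g·°C)

c ≈ 0.159 J/(g·°C)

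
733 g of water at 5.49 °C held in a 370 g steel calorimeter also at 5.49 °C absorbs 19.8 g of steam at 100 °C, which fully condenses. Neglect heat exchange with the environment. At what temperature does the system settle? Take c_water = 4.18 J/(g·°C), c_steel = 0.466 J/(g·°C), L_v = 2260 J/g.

T_f ≈ 21.3 °C

Conservation of energy gives ΣQ = 0:
condense steam: −19.8×2260 = −44748
  condensate cools 100→T: 19.8×4.18×(T − 100) = 82.76(T − 100)
  water warms: 733×4.18×(T − 5.49) = 3063.9(T − 5.49)
  cup: 172.42(T − 5.49)
3319.1 T = 44748 + 8276.4 + 17768 = 70792
T ≈ 21.33 °C (< 100 °C, so full condensation is consistent).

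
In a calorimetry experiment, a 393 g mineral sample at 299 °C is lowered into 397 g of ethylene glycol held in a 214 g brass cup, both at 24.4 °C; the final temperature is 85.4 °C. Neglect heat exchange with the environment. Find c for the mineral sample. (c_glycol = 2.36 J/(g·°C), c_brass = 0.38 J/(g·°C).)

c ≈ 0.74 J/(g·°C)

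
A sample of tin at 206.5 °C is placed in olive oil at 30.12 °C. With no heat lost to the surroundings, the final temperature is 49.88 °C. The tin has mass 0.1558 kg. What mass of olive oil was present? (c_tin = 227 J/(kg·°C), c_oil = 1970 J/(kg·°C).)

m ≈ 0.142 kg

Heat lost by the tin = heat gained by the oil:
0.1558·227·(206.5 − 49.88) = m·1970·(49.88 − 30.12)
38927 m = 5539.1  ⇒  m ≈ 0.1423 kg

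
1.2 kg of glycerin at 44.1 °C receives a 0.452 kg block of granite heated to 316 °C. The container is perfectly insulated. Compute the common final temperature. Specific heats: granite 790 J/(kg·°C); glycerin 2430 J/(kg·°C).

Heat gained plus heat lost sum to zero:
0.452*790*(T − 316) + 1.2*2430*(T − 44.1) = 0
357.08(T − 316) + 2916(T − 44.1) = 0
3273.1 T = 241433
T = 241433 / 3273.1 = 73.8 °C

T_f ≈ 73.8 °C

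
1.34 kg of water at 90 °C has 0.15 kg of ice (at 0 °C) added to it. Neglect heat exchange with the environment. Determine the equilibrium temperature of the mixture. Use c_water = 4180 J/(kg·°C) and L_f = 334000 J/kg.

T_f ≈ 72.9 °C

Setting the total heat transfer to zero:
latent heat to melt: 0.15×334000 = 50100; warm the meltwater: 627 T; water cools: 1.34×4180×(T − 90) = 5601.2(T − 90)
6228.2 T = 504108 − 50100 = 454008
T ≈ 72.90 °C. Since T > 0 °C, the all-ice-melts assumption holds.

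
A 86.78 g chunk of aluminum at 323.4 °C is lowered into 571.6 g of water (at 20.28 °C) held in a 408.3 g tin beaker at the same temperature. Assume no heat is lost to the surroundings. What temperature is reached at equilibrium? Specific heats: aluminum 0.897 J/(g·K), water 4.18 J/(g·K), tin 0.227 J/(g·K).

T_f ≈ 29.5 °C

With ΣQ=0 the equilibrium temperature is the m·c-weighted mean:
T_f = (77.84×323.4 + 2389.3×20.28 + 92.68×20.28) / (77.84 + 2389.3 + 92.68)
    = 75508 / 2559.8 ≈ 29.50 °C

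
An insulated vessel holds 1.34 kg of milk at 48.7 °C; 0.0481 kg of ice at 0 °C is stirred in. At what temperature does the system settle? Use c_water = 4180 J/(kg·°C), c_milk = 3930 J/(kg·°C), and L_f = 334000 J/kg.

Sum of m c ΔT and latent-heat terms is zero:
latent heat to melt: 0.0481×334000 = 16065; warm the meltwater: 201.06 T; milk: 5266.2(T − 48.7)
5467.3 T = 256464 − 16065 = 240399
T ≈ 43.97 °C. Since T > 0 °C, the all-ice-melts assumption holds.

T_f ≈ 44.0 °C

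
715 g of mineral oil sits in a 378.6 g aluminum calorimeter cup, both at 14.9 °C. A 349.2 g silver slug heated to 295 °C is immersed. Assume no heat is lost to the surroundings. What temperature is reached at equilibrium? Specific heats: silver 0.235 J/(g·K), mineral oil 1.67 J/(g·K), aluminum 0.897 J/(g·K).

Let T be the final temperature. ΣQ_i = 0:
349.2×0.235×(T − 295) + 715×1.67×(T − 14.9) + 378.6×0.897×(T − 14.9) = 0
82.06(T − 295) + 1194(T − 14.9) + 339.6(T − 14.9) = 0
(82.06 + 1194 + 339.6) T = 82.06×295 + 1194×14.9 + 339.6×14.9
T = 47060/1615.7 ≈ 29.13 °C

T_f ≈ 29.1 °C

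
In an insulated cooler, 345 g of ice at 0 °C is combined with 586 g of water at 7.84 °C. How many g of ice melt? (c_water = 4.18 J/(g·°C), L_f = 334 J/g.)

m_melted ≈ 57.5 g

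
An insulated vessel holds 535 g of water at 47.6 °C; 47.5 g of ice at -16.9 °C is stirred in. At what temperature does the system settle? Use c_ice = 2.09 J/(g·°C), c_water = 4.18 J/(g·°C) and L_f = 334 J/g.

T_f ≈ 36.5 °C

Setting the total heat transfer to zero:
warm ice to 0 °C: 47.5·2.09·(0 − (-16.9)) = 1677.7
  fusion: m_ice L_f = 47.5·334 = 15865
  warm the meltwater: 198.55 T
  water cools: 535·4.18·(T − 47.6) = 2236.3(T − 47.6)
2434.8 T = 106448 − 17543 = 88905
T ≈ 36.51 °C. Since T > 0 °C, the all-ice-melts assumption holds.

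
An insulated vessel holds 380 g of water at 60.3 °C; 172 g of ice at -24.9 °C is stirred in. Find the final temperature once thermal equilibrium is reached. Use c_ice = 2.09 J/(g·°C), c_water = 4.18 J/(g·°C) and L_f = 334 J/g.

Taking heat into each body as positive, Σ m c ΔT = 0:
warm ice to 0 °C: 172×2.09×(0 − (-24.9)) = 8951.1; fusion: m_ice L_f = 172×334 = 57448; warm the meltwater: 718.96 T; water cools: 380×4.18×(T − 60.3) = 1588.4(T − 60.3)
2307.4 T = 95781 − 66399 = 29381
T ≈ 12.73 °C (positive, so assuming full melt was valid).

T_f ≈ 12.7 °C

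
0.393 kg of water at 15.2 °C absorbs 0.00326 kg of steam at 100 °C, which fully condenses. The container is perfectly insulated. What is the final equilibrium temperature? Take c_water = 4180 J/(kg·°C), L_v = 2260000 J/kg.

Energy conservation, ΣQ = 0:
steam→water at 100 °C releases m L_v = 0.00326×2260000 = 7367.6; condensate cools 100→T: 0.00326×4180×(T − 100) = 13.63(T − 100); water warms: 0.393×4180×(T − 15.2) = 1642.7(T − 15.2)
1656.4 T = 7367.6 + 1362.7 + 24970 = 33700
T ≈ 20.35 °C, under the boiling point, so the assumption holds.

T_f ≈ 20.3 °C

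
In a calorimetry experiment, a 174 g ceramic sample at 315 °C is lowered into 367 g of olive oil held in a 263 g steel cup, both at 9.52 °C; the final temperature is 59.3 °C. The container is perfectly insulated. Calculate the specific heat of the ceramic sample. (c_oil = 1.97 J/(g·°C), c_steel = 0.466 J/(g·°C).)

c ≈ 0.946 J/(g·°C)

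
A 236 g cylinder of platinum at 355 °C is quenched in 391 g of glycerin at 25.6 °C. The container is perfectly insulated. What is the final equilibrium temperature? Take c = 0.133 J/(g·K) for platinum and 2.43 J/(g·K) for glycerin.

T_f ≈ 36.1 °C

Net heat exchanged in the isolated system is zero:
236*0.133*(T − 355) + 391*2.43*(T − 25.6) = 0
31.39(T − 355) + 950.13(T − 25.6) = 0
981.52 T = 35466
T = 35466/981.52 ≈ 36.13 °C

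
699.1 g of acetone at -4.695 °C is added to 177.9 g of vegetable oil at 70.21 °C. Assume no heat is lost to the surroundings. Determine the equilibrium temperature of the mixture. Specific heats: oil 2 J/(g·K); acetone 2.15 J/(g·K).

T_f ≈ 9.6 °C

Let T be the final temperature. ΣQ_i = 0:
177.9×2×(T − 70.21) + 699.1×2.15×(T − (-4.695)) = 0
355.8(T − 70.21) + 1503.1(T − (-4.695)) = 0
1858.9 T = 17924
T ≈ 9.64 °C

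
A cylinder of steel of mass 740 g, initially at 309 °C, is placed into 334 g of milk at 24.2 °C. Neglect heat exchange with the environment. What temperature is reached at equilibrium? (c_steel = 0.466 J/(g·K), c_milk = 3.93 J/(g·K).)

T_f is the heat-capacity-weighted average of the initial temperatures:
T_f = (344.84*309 + 1312.6*24.2) / (344.84 + 1312.6)
    = 138321 / 1657.5 ≈ 83.45 °C

T_f ≈ 83.5 °C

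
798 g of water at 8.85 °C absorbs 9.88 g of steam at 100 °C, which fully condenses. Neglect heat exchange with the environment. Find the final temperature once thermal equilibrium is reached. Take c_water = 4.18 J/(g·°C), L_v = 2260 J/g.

T_f ≈ 16.6 °C

Heat gained plus heat lost sum to zero:
condense steam: −9.88·2260 = −22329
  condensate cools 100→T: 9.88·4.18·(T − 100) = 41.3(T − 100)
  water warms: 798·4.18·(T − 8.85) = 3335.6(T − 8.85)
3376.9 T = 22329 + 4129.8 + 29520 = 55979
T ≈ 16.58 °C — below 100 °C, confirming all the steam condensed.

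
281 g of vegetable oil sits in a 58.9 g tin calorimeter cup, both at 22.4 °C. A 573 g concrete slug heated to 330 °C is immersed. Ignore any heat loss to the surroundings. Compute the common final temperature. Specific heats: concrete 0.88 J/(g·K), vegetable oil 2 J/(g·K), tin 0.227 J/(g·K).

T_f ≈ 166.1 °C

T_f is the heat-capacity-weighted average of the initial temperatures:
T_f = (504.24·330 + 562·22.4 + 13.37·22.4) / (504.24 + 562 + 13.37)
    = 179287 / 1079.6 ≈ 166.07 °C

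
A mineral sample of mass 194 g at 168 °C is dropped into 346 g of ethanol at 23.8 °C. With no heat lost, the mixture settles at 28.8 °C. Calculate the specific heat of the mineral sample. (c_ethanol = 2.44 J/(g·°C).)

c ≈ 0.156 J/(g·°C)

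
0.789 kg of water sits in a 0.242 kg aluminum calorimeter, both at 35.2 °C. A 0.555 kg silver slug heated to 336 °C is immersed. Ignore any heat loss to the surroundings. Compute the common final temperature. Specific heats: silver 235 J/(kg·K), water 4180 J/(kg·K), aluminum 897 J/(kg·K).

T_f is the heat-capacity-weighted average of the initial temperatures:
T_f = (130.43·336 + 3298·35.2 + 217.07·35.2) / (130.43 + 3298 + 217.07)
    = 167554 / 3645.5 ≈ 45.96 °C

T_f ≈ 46.0 °C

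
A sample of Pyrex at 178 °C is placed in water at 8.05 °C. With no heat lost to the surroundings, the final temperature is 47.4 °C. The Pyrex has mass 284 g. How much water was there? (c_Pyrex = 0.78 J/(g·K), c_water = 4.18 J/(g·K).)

Heat lost by the Pyrex = heat gained by the water:
284×0.78×(178 − 47.4) = m×4.18×(47.4 − 8.05)
164.48 m = 28931  ⇒  m ≈ 175.9 g

m ≈ 176 g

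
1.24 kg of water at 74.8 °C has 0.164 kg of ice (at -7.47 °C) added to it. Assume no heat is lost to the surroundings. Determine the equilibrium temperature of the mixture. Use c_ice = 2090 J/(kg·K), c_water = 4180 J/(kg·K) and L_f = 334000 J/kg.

Net heat exchanged in the isolated system is zero:
ice -7.47→0 °C: 0.164·2090·7.47 = 2560.4
  melt ice: 0.164·334000 = 54776
  warm the meltwater: 685.52 T
  water cools: 1.24·4180·(T − 74.8) = 5183.2(T − 74.8)
5868.7 T = 387703 − 57336 = 330367
T ≈ 56.29 °C — above 0 °C, consistent with complete melting.

T_f ≈ 56.3 °C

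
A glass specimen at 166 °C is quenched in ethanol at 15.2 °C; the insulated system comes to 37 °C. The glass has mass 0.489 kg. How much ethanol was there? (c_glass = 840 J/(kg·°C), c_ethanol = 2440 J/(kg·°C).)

|Q_glass| = |Q_ethanol|:
0.489·840·(166 − 37) = m·2440·(37 − 15.2)
53192 m = 52988  ⇒  m ≈ 0.9962 kg

m ≈ 0.996 kg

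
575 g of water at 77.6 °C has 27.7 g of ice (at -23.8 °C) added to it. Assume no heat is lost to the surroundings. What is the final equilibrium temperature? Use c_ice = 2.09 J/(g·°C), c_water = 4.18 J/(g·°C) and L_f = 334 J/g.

Setting the total heat transfer to zero:
ice -23.8→0 °C: 27.7×2.09×23.8 = 1377.9; melt ice: 27.7×334 = 9251.8; warm the meltwater: 115.79 T; water: 2403.5(T − 77.6)
2519.3 T = 186512 − 10630 = 175882
T ≈ 69.81 °C (positive, so assuming full melt was valid).

T_f ≈ 69.8 °C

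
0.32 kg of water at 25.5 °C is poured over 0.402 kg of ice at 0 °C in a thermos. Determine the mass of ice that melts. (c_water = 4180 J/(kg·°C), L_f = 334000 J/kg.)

m_melted ≈ 0.102 kg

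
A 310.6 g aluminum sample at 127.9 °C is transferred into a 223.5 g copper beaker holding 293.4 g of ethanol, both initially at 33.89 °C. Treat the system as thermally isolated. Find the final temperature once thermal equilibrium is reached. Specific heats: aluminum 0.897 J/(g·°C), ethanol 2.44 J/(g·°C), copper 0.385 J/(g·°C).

T_f ≈ 58.1 °C

Taking heat into each body as positive, Σ m c ΔT = 0:
310.6·0.897·(T − 127.9) + 293.4·2.44·(T − 33.89) + 223.5·0.385·(T − 33.89) = 0
278.61(T − 127.9) + 715.9(T − 33.89) + 86.05(T − 33.89) = 0
(278.61 + 715.9 + 86.05) T = 278.61·127.9 + 715.9·33.89 + 86.05·33.89
T = 62812 / 1080.6 = 58.1 °C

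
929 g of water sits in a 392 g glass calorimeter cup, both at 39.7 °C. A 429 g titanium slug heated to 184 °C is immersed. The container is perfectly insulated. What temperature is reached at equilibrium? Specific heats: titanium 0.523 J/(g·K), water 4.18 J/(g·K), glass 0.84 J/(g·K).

T_f ≈ 47.0 °C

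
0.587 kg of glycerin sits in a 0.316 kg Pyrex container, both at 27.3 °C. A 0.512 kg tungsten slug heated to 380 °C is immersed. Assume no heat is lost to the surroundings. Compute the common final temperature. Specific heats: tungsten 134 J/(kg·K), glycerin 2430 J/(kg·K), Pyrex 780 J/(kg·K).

Heat gained plus heat lost sum to zero:
0.512·134·(T − 380) + 0.587·2430·(T − 27.3) + 0.316·780·(T − 27.3) = 0
68.61(T − 380) + 1426.4(T − 27.3) + 246.48(T − 27.3) = 0
1741.5 T = 71741
T = 71741 / 1741.5 = 41.2 °C

T_f ≈ 41.2 °C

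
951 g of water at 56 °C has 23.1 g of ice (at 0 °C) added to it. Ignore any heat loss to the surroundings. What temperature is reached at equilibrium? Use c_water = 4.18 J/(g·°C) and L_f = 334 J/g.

T_f ≈ 52.8 °C

Energy balance with sensible and latent terms:
melt ice: 23.1×334 = 7715.4
  meltwater 0→T: 23.1×4.18×T = 96.56 T
  water cools: 951×4.18×(T − 56) = 3975.2(T − 56)
4071.7 T = 222610 − 7715.4 = 214895
T ≈ 52.78 °C. Since T > 0 °C, the all-ice-melts assumption holds.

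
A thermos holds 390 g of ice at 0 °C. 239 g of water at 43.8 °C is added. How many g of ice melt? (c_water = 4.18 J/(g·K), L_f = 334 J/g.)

m_melted ≈ 131 g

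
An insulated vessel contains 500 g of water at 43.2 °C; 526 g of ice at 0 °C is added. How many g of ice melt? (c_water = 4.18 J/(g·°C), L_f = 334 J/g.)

Water can give up m c ΔT = 500·4.18·43.2 = 90288 J before reaching 0 °C.
Fully melting the ice requires m_ice L_f = 526·334 = 175684 J.
90288 J < 175684 J, so only part of the ice melts and the system sits at 0 °C.
Mass melted = 90288/334 ≈ 270.3 g.

m_melted ≈ 270 g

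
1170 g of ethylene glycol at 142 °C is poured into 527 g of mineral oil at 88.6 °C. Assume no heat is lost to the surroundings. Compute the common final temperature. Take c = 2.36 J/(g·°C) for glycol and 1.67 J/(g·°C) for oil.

Set heat shed by the hot body equal to heat absorbed by the cold body:
1170*2.36*(142 − T) = 527*1.67*(T − 88.6)
2761.2(142 − T) = 880.09(T − 88.6)
3641.3 T = 470066  ⇒  T ≈ 129.09 °C

T_f ≈ 129.1 °C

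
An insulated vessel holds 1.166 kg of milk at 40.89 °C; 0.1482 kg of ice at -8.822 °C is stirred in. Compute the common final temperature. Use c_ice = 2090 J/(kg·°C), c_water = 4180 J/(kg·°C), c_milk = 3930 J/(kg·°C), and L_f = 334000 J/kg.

T_f ≈ 26.0 °C

Conservation of energy gives ΣQ = 0:
ice -8.822→0 °C: 0.1482·2090·8.822 = 2732.5
  fusion: m_ice L_f = 0.1482·334000 = 49499
  warm the meltwater: 619.48 T
  milk: 4582.4(T − 40.89)
5201.9 T = 187374 − 52231 = 135142
T ≈ 25.98 °C (positive, so assuming full melt was valid).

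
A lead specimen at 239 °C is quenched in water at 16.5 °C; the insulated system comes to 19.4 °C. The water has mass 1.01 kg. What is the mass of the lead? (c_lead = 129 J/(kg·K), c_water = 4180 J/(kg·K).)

m ≈ 0.432 kg

|Q_lead| = |Q_water|:
m×129×(239 − 19.4) = 1.01×4180×(19.4 − 16.5)
28328 m = 12243  ⇒  m ≈ 0.4322 kg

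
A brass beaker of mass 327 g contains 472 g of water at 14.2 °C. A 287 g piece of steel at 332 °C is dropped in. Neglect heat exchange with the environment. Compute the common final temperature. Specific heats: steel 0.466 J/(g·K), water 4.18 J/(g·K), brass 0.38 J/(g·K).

T_f ≈ 33.3 °C

Energy conservation, ΣQ = 0:
287·0.466·(T − 332) + 472·4.18·(T − 14.2) + 327·0.38·(T − 14.2) = 0
133.74(T − 332) + 1973(T − 14.2) + 124.26(T − 14.2) = 0
(133.74 + 1973 + 124.26) T = 133.74·332 + 1973·14.2 + 124.26·14.2
T = 74183 / 2231 = 33.3 °C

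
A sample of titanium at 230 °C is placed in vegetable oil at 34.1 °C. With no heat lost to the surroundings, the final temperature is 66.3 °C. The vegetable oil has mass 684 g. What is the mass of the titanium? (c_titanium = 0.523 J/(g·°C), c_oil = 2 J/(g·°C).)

Conservation of energy gives ΣQ = 0:
m×0.523×(66.3 − 230) + 684×2×(66.3 − 34.1) = 0
-85.62 m = -44050
m = -44050/-85.62 ≈ 514.5 g

m ≈ 515 g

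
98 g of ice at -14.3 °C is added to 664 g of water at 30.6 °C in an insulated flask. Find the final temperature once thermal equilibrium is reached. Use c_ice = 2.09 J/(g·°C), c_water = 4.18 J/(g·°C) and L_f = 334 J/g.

Heat gained plus heat lost sum to zero:
warm ice to 0 °C: 98·2.09·(0 − (-14.3)) = 2928.9; fusion: m_ice L_f = 98·334 = 32732; warm the meltwater: 409.64 T; water: 2775.5(T − 30.6)
3185.2 T = 84931 − 35661 = 49270
T ≈ 15.47 °C (positive, so assuming full melt was valid).

T_f ≈ 15.5 °C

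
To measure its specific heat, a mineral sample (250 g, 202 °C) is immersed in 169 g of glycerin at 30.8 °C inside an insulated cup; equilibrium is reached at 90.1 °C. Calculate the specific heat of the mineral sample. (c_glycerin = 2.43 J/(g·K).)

c ≈ 0.871 J/(g·K)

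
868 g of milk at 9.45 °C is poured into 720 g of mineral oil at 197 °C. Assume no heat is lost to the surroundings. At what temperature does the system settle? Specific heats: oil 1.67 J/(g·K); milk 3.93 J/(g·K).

T_f ≈ 58.3 °C

Heat lost by the oil equals heat gained by the milk:
720×1.67×(197 − T) = 868×3.93×(T − 9.45)
1202.4(197 − T) = 3411.2(T − 9.45)
4613.6 T = 269109  ⇒  T ≈ 58.33 °C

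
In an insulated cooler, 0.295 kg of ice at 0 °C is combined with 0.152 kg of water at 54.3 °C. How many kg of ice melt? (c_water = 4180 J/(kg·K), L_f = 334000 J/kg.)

m_melted ≈ 0.103 kg

Cooling the water to 0 °C releases 0.152·4180·54.3 = 34500 J.
To melt every bit of ice: 0.295·334000 = 98530 J.
That's not enough to melt it all — equilibrium is at 0 °C with ice remaining.
m_melted·334000 = 34500  ⇒  m_melted ≈ 0.1033 kg.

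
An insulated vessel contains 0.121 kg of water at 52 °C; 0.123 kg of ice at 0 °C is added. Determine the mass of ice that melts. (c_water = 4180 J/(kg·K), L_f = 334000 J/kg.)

m_melted ≈ 0.0787 kg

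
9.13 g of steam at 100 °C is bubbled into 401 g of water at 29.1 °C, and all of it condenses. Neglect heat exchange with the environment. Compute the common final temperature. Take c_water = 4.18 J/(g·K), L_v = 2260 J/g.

Conservation of energy gives ΣQ = 0:
condense steam: −9.13·2260 = −20634; condensed water 100 °C→T: 38.16(T − 100); water warms: 401·4.18·(T − 29.1) = 1676.2(T − 29.1)
1714.3 T = 20634 + 3816.3 + 48777 = 73227
T ≈ 42.71 °C, under the boiling point, so the assumption holds.

T_f ≈ 42.7 °C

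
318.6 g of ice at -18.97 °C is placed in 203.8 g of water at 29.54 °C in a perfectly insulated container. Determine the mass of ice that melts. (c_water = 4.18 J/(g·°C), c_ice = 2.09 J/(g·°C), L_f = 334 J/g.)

Water can give up m c ΔT = 203.8·4.18·29.54 = 25165 J before reaching 0 °C.
Warming the ice to 0 °C takes 318.6·2.09·18.97 = 12632 J, leaving 12533 J for melting.
Melting all 318.6 g of ice would need 318.6·334 = 106412 J.
Since 12533 < 106412 J, not all the ice melts; equilibrium is at 0 °C.
m_melted·334 = 12533  ⇒  m_melted ≈ 37.52 g.

m_melted ≈ 37.5 g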